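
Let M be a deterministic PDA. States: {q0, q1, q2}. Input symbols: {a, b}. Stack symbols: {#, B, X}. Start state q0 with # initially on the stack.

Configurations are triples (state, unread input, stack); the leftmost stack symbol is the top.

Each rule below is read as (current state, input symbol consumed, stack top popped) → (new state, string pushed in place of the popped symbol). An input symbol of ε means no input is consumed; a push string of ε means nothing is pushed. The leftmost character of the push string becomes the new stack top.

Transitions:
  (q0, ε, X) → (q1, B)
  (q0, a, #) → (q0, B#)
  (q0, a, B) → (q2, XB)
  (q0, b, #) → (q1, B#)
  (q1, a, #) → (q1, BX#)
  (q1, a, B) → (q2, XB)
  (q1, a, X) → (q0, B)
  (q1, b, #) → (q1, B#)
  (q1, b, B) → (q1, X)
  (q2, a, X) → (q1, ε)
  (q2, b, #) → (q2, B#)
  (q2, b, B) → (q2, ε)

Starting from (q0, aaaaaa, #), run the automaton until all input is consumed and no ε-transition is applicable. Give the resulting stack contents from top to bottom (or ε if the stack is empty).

(q0, aaaaaa, #) ⊢ (q0, aaaaa, B#) ⊢ (q2, aaaa, XB#) ⊢ (q1, aaa, B#) ⊢ (q2, aa, XB#) ⊢ (q1, a, B#) ⊢ (q2, ε, XB#)
All input consumed in state q2 with stack XB#.

XB#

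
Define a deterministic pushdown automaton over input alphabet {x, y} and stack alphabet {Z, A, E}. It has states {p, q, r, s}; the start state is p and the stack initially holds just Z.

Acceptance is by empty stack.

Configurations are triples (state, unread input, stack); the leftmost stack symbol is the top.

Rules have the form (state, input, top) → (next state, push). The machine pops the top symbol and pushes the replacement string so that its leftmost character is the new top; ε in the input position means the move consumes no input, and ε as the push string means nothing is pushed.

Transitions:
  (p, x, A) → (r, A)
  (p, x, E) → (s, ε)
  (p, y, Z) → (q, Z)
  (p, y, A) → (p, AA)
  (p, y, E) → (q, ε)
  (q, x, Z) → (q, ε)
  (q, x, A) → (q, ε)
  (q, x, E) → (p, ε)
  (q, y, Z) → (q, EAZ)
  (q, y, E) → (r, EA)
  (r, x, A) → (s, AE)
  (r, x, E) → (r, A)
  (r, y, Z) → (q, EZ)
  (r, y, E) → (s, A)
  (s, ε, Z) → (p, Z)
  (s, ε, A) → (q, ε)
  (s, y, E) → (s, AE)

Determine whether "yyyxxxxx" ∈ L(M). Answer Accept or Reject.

(p, yyyxxxxx, Z) ⊢ (q, yyxxxxx, Z) ⊢ (q, yxxxxx, EAZ) ⊢ (r, xxxxx, EAAZ) ⊢ (r, xxxx, AAAZ) ⊢ (s, xxx, AEAAZ) ⊢ (q, xxx, EAAZ) ⊢ (p, xx, AAZ) ⊢ (r, x, AAZ) ⊢ (s, ε, AEAZ) ⊢ (q, ε, EAZ)
All input consumed; stack is EAZ, not empty, and no further ε-move applies.

Reject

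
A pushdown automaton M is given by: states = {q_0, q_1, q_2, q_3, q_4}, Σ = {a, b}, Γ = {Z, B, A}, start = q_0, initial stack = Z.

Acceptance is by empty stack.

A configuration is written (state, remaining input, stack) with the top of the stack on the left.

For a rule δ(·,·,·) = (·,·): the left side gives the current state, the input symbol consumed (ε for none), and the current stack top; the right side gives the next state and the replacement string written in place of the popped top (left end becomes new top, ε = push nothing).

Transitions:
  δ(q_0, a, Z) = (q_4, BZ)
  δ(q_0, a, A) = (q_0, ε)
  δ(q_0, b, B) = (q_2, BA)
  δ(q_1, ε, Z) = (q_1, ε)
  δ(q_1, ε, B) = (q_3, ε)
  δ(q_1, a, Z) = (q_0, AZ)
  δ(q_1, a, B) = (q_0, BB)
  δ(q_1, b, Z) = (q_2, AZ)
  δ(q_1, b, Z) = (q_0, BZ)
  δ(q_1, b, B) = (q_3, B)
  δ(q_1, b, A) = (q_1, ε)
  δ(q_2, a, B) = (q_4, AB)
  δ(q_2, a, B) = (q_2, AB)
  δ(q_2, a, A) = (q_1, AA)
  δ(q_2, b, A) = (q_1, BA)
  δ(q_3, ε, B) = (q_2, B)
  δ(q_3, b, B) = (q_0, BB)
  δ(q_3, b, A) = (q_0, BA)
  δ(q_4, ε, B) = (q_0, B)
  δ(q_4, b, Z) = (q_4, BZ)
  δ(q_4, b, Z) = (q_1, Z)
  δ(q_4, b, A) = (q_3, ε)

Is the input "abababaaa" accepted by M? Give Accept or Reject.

Reject

No computation consumes all input and empties the stack.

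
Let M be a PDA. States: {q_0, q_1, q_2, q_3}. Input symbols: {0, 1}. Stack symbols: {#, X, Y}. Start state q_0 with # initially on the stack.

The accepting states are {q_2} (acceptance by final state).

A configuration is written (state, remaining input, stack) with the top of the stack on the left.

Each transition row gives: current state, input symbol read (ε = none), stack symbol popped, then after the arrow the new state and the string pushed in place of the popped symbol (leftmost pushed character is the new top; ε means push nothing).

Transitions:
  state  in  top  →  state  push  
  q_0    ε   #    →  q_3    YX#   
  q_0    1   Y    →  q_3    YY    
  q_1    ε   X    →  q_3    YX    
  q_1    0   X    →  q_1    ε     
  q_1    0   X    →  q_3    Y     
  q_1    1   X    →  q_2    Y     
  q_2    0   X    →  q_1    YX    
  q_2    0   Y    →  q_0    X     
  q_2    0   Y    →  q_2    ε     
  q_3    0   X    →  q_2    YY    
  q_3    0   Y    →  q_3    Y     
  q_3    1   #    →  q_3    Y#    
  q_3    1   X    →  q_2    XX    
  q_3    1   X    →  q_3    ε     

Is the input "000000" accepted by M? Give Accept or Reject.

No computation consumes all input and reaches a final state.

Reject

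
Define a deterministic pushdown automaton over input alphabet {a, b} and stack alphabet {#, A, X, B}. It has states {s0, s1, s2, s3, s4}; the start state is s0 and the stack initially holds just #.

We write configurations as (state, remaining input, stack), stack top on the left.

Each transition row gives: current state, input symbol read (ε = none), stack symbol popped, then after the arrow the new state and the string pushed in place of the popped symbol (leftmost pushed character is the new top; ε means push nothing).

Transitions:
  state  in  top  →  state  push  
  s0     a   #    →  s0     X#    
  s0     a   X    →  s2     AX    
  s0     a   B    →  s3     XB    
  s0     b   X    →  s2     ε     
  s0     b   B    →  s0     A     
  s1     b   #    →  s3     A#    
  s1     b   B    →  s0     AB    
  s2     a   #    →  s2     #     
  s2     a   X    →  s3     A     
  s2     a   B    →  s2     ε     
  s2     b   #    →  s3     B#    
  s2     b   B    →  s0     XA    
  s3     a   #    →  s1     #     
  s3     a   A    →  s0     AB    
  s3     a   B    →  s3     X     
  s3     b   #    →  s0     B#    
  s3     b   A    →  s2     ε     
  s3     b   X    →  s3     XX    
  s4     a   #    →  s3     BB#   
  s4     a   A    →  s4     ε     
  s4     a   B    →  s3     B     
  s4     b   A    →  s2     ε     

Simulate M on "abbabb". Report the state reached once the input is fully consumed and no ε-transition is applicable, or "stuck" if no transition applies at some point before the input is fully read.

(s0, abbabb, #)
  read a, top #: go to s0, push X# → (s0, bbabb, X#)
  read b, top X: go to s2, push ε → (s2, babb, #)
  read b, top #: go to s3, push B# → (s3, abb, B#)
  read a, top B: go to s3, push X → (s3, bb, X#)
  read b, top X: go to s3, push XX → (s3, b, XX#)
  read b, top X: go to s3, push XX → (s3, ε, XXX#)
All input consumed; M is in state s3.

s3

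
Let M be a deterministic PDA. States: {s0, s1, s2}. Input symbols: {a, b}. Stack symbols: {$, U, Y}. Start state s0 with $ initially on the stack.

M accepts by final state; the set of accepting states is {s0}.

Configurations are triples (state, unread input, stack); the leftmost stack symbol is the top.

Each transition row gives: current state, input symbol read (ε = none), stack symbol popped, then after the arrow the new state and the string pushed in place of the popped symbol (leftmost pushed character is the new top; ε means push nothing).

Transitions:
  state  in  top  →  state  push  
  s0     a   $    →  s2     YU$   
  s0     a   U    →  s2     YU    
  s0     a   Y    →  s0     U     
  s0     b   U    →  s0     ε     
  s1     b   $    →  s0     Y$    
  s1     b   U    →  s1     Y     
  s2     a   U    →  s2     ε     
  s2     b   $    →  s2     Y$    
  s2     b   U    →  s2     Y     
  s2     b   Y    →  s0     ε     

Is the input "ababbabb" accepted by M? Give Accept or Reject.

(s0, ababbabb, $)
  read a, top $: go to s2, push YU$ → (s2, babbabb, YU$)
  read b, top Y: go to s0, push ε → (s0, abbabb, U$)
  read a, top U: go to s2, push YU → (s2, bbabb, YU$)
  read b, top Y: go to s0, push ε → (s0, babb, U$)
  read b, top U: go to s0, push ε → (s0, abb, $)
  read a, top $: go to s2, push YU$ → (s2, bb, YU$)
  read b, top Y: go to s0, push ε → (s0, b, U$)
  read b, top U: go to s0, push ε → (s0, ε, $)
All input consumed; state s0 ∈ F.

Accept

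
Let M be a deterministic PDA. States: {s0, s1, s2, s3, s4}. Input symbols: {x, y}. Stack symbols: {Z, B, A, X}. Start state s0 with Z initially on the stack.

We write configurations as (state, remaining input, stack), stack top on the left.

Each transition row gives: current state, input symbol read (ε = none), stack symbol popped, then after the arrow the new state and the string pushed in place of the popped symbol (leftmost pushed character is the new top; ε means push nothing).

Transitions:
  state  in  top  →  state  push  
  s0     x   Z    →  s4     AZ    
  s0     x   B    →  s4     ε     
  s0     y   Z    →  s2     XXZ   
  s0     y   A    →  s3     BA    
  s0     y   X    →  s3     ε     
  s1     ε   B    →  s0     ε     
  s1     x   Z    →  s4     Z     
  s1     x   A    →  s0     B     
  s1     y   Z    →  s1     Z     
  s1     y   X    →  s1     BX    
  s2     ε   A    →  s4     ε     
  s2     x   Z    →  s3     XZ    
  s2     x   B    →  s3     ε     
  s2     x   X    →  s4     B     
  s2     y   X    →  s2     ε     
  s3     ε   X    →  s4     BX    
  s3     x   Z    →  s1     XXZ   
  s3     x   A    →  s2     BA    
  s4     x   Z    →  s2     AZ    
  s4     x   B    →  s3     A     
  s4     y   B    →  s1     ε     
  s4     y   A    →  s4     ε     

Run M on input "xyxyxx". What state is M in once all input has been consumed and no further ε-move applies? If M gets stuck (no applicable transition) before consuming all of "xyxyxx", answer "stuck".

stuck

(s0, xyxyxx, Z) ⊢ (s4, yxyxx, AZ) ⊢ (s4, xyxx, Z) ⊢ (s2, yxx, AZ) ⊢ (s4, yxx, Z)
No transition for (s4, y, top Z); M blocks with input yxx remaining.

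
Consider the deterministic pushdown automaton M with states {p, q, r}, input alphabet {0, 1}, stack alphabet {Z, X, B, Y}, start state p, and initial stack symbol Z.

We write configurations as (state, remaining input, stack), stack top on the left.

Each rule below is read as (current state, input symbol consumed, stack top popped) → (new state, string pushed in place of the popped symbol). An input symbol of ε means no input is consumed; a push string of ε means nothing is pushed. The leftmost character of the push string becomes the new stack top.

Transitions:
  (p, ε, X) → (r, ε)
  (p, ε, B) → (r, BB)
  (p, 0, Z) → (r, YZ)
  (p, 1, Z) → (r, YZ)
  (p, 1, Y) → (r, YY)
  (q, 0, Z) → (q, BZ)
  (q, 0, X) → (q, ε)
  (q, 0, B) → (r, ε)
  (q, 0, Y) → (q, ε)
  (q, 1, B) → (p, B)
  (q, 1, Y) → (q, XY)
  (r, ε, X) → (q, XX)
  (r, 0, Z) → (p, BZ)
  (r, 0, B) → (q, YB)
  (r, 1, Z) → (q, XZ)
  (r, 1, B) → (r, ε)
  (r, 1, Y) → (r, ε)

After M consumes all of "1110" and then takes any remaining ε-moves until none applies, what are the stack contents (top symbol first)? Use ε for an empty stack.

(p, 1110, Z)
  read 1, top Z: go to r, push YZ → (r, 110, YZ)
  read 1, top Y: go to r, push ε → (r, 10, Z)
  read 1, top Z: go to q, push XZ → (q, 0, XZ)
  read 0, top X: go to q, push ε → (q, ε, Z)
All input consumed in state q with stack Z.

Z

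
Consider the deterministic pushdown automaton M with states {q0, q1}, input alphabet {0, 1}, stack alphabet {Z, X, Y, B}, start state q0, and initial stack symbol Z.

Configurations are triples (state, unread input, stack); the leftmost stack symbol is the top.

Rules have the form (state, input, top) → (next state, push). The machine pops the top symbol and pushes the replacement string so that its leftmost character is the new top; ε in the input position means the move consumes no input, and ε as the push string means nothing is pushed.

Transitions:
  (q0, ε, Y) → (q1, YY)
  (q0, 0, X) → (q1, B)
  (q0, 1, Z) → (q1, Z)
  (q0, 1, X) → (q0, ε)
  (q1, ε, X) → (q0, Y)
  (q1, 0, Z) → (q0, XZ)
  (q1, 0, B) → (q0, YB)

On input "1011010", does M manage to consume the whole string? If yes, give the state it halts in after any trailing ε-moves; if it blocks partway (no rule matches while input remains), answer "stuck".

stuck

(q0, 1011010, Z)
  read 1, top Z: go to q1, push Z → (q1, 011010, Z)
  read 0, top Z: go to q0, push XZ → (q0, 11010, XZ)
  read 1, top X: go to q0, push ε → (q0, 1010, Z)
  read 1, top Z: go to q1, push Z → (q1, 010, Z)
  read 0, top Z: go to q0, push XZ → (q0, 10, XZ)
  read 1, top X: go to q0, push ε → (q0, 0, Z)
No transition for (q0, 0, top Z); M blocks with input 0 remaining.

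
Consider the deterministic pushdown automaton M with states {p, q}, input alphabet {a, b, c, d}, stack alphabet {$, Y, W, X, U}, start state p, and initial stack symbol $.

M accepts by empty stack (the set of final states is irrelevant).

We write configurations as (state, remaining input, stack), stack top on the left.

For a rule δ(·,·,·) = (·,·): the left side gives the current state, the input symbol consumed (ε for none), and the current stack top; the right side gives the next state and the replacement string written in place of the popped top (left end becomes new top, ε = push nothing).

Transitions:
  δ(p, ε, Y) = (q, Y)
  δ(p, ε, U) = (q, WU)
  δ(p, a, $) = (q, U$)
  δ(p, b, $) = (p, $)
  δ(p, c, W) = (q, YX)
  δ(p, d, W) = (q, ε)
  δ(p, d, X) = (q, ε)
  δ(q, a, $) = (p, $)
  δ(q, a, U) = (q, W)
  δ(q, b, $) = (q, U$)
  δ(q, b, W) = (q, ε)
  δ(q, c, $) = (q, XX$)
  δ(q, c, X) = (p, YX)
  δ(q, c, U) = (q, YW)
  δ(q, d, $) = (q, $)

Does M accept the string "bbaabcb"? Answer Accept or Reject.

Reject

(p, bbaabcb, $)
  read b, top $: go to p, push $ → (p, baabcb, $)
  read b, top $: go to p, push $ → (p, aabcb, $)
  read a, top $: go to q, push U$ → (q, abcb, U$)
  read a, top U: go to q, push W → (q, bcb, W$)
  read b, top W: go to q, push ε → (q, cb, $)
  read c, top $: go to q, push XX$ → (q, b, XX$)
No transition applies at (q, b, XX$); input not fully consumed.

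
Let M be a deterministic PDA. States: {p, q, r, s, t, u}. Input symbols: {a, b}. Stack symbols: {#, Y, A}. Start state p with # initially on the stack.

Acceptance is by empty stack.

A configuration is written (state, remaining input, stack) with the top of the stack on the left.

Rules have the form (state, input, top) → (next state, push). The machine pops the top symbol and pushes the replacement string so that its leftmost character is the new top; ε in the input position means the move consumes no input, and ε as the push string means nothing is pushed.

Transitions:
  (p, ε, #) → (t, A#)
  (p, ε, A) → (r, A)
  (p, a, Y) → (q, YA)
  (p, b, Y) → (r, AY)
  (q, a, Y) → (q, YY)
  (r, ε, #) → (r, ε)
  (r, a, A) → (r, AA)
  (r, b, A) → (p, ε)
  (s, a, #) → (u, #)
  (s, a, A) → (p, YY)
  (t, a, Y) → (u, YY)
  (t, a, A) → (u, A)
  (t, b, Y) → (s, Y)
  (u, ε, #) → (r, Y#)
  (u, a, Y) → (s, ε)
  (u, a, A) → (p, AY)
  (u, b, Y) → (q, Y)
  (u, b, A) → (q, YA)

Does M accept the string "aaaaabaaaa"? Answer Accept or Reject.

Reject

(p, aaaaabaaaa, #) ⊢ (t, aaaaabaaaa, A#) ⊢ (u, aaaabaaaa, A#) ⊢ (p, aaabaaaa, AY#) ⊢ (r, aaabaaaa, AY#) ⊢ (r, aabaaaa, AAY#) ⊢ (r, abaaaa, AAAY#) ⊢ (r, baaaa, AAAAY#) ⊢ (p, aaaa, AAAY#) ⊢ (r, aaaa, AAAY#) ⊢ (r, aaa, AAAAY#) ⊢ (r, aa, AAAAAY#) ⊢ (r, a, AAAAAAY#) ⊢ (r, ε, AAAAAAAY#)
All input consumed; stack is AAAAAAAY#, not empty, and no further ε-move applies.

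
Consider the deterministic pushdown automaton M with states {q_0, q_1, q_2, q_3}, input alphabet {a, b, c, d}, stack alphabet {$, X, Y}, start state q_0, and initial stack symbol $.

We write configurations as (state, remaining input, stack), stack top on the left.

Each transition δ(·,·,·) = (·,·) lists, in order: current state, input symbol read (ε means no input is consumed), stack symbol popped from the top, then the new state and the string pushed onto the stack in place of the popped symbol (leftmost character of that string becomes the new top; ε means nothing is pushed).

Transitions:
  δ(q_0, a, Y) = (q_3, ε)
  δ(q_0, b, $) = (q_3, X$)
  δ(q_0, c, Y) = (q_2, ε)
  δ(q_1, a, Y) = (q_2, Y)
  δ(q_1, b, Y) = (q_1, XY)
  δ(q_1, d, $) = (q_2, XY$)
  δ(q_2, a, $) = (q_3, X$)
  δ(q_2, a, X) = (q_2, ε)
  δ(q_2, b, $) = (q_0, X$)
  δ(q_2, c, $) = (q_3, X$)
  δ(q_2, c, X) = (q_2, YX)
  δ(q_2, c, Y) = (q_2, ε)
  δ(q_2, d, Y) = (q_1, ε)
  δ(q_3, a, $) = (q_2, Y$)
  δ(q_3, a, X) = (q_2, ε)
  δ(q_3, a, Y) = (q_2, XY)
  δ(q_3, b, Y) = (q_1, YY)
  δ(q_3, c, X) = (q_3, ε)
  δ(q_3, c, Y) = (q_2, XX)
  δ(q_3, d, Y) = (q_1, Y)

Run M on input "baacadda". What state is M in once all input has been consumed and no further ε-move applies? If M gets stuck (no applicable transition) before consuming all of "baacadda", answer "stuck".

(q_0, baacadda, $)
  read b, top $: go to q_3, push X$ → (q_3, aacadda, X$)
  read a, top X: go to q_2, push ε → (q_2, acadda, $)
  read a, top $: go to q_3, push X$ → (q_3, cadda, X$)
  read c, top X: go to q_3, push ε → (q_3, adda, $)
  read a, top $: go to q_2, push Y$ → (q_2, dda, Y$)
  read d, top Y: go to q_1, push ε → (q_1, da, $)
  read d, top $: go to q_2, push XY$ → (q_2, a, XY$)
  read a, top X: go to q_2, push ε → (q_2, ε, Y$)
All input consumed; M is in state q_2.

q_2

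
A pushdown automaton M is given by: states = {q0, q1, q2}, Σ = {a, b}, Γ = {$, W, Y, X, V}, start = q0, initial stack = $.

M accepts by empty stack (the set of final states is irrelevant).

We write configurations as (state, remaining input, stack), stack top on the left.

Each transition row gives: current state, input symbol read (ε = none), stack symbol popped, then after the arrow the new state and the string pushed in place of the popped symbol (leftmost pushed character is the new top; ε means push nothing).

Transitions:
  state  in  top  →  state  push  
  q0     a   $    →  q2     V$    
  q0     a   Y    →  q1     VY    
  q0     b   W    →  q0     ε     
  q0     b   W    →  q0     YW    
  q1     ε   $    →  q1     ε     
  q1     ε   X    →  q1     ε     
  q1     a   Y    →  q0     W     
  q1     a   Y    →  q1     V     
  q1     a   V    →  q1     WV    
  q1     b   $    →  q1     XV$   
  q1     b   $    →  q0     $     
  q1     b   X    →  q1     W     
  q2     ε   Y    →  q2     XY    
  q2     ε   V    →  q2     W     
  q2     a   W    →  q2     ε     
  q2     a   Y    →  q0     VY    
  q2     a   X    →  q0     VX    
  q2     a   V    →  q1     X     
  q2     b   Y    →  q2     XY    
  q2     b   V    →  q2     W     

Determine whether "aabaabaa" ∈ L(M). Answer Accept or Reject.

Accept

One accepting computation: (q0, aabaabaa, $) ⊢ (q2, abaabaa, V$) ⊢ (q1, baabaa, X$) ⊢ (q1, baabaa, $) ⊢ (q0, aabaa, $) ⊢ (q2, abaa, V$) ⊢ (q1, baa, X$) ⊢ (q1, baa, $) ⊢ (q0, aa, $) ⊢ (q2, a, V$) ⊢ (q1, ε, X$) ⊢ (q1, ε, $) ⊢ (q1, ε, ε)
All input consumed and the stack is empty.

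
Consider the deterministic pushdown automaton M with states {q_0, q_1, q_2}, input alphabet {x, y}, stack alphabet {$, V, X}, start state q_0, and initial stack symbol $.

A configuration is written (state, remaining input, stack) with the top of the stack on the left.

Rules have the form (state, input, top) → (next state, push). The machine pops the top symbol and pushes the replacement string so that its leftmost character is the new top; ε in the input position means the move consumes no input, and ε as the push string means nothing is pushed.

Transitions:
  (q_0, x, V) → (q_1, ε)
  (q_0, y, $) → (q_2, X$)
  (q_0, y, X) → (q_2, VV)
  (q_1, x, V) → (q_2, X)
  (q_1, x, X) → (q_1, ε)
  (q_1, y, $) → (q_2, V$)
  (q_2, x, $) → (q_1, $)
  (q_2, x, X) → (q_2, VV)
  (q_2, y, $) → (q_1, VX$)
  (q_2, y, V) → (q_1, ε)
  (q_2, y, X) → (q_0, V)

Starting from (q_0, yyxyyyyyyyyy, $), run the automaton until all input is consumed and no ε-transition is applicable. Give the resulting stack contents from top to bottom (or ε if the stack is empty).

(q_0, yyxyyyyyyyyy, $)
  read y, top $: go to q_2, push X$ → (q_2, yxyyyyyyyyy, X$)
  read y, top X: go to q_0, push V → (q_0, xyyyyyyyyy, V$)
  read x, top V: go to q_1, push ε → (q_1, yyyyyyyyy, $)
  read y, top $: go to q_2, push V$ → (q_2, yyyyyyyy, V$)
  read y, top V: go to q_1, push ε → (q_1, yyyyyyy, $)
  read y, top $: go to q_2, push V$ → (q_2, yyyyyy, V$)
  read y, top V: go to q_1, push ε → (q_1, yyyyy, $)
  read y, top $: go to q_2, push V$ → (q_2, yyyy, V$)
  read y, top V: go to q_1, push ε → (q_1, yyy, $)
  read y, top $: go to q_2, push V$ → (q_2, yy, V$)
  read y, top V: go to q_1, push ε → (q_1, y, $)
  read y, top $: go to q_2, push V$ → (q_2, ε, V$)
All input consumed in state q_2 with stack V$.

V$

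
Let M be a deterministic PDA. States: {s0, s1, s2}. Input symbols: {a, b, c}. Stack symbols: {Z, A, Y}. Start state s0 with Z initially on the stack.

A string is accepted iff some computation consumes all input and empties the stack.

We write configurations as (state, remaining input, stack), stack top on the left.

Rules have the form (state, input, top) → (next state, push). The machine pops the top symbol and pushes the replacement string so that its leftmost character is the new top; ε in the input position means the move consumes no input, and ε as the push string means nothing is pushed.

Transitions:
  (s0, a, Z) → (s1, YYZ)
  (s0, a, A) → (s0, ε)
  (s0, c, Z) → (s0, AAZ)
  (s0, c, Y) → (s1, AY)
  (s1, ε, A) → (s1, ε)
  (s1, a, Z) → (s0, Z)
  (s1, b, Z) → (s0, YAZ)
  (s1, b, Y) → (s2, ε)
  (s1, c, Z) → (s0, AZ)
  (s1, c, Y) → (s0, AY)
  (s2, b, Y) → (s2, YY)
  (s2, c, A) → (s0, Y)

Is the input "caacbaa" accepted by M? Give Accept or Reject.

Reject

(s0, caacbaa, Z)
  read c, top Z: go to s0, push AAZ → (s0, aacbaa, AAZ)
  read a, top A: go to s0, push ε → (s0, acbaa, AZ)
  read a, top A: go to s0, push ε → (s0, cbaa, Z)
  read c, top Z: go to s0, push AAZ → (s0, baa, AAZ)
No transition applies at (s0, baa, AAZ); input not fully consumed.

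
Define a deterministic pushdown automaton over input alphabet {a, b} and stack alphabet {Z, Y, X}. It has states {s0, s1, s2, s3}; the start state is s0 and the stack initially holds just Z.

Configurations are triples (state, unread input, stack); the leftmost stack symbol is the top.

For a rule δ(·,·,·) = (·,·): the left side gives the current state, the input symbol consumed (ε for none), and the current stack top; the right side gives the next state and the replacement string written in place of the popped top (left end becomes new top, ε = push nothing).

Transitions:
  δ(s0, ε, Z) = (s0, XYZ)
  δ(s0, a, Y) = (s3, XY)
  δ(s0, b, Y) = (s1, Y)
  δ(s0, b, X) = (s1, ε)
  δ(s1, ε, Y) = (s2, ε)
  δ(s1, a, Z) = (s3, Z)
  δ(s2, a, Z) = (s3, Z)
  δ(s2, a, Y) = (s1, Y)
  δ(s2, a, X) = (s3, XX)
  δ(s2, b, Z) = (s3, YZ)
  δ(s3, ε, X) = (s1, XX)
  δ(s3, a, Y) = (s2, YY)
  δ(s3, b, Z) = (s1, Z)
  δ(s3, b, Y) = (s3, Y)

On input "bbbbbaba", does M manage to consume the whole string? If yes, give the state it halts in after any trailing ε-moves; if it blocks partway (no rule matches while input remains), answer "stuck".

stuck

(s0, bbbbbaba, Z) ⊢ (s0, bbbbbaba, XYZ) ⊢ (s1, bbbbaba, YZ) ⊢ (s2, bbbbaba, Z) ⊢ (s3, bbbaba, YZ) ⊢ (s3, bbaba, YZ) ⊢ (s3, baba, YZ) ⊢ (s3, aba, YZ) ⊢ (s2, ba, YYZ)
No transition for (s2, b, top Y); M blocks with input ba remaining.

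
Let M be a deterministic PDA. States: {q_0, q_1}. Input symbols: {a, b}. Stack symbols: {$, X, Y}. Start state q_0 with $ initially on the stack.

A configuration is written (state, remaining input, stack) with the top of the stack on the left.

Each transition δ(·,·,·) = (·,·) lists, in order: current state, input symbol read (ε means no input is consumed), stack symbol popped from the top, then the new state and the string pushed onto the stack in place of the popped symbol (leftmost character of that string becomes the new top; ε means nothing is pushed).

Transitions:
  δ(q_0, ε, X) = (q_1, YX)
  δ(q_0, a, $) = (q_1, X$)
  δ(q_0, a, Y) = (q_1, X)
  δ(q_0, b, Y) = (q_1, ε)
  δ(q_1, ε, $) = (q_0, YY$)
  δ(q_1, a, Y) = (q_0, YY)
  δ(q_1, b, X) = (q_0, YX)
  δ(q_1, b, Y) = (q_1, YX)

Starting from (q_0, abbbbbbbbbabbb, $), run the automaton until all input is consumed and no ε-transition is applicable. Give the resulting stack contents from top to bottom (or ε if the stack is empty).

YXX$

(q_0, abbbbbbbbbabbb, $)
  read a, top $: go to q_1, push X$ → (q_1, bbbbbbbbbabbb, X$)
  read b, top X: go to q_0, push YX → (q_0, bbbbbbbbabbb, YX$)
  read b, top Y: go to q_1, push ε → (q_1, bbbbbbbabbb, X$)
  read b, top X: go to q_0, push YX → (q_0, bbbbbbabbb, YX$)
  read b, top Y: go to q_1, push ε → (q_1, bbbbbabbb, X$)
  read b, top X: go to q_0, push YX → (q_0, bbbbabbb, YX$)
  read b, top Y: go to q_1, push ε → (q_1, bbbabbb, X$)
  read b, top X: go to q_0, push YX → (q_0, bbabbb, YX$)
  read b, top Y: go to q_1, push ε → (q_1, babbb, X$)
  read b, top X: go to q_0, push YX → (q_0, abbb, YX$)
  read a, top Y: go to q_1, push X → (q_1, bbb, XX$)
  read b, top X: go to q_0, push YX → (q_0, bb, YXX$)
  read b, top Y: go to q_1, push ε → (q_1, b, XX$)
  read b, top X: go to q_0, push YX → (q_0, ε, YXX$)
All input consumed in state q_0 with stack YXX$.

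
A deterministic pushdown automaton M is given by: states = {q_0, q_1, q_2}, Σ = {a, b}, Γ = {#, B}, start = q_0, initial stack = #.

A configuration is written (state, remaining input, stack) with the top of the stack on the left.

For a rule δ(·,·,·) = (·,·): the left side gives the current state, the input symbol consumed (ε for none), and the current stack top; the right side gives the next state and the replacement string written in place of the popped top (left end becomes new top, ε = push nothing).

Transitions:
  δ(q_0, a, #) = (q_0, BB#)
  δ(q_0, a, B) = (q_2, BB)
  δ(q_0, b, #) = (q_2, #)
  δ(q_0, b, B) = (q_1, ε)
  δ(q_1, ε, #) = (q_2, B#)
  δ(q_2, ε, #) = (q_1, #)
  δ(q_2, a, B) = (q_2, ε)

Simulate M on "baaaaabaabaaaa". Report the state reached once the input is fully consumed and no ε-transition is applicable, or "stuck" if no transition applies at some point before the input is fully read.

(q_0, baaaaabaabaaaa, #)
  read b, top #: go to q_2, push # → (q_2, aaaaabaabaaaa, #)
  ε-move, top #: go to q_1, push # → (q_1, aaaaabaabaaaa, #)
  ε-move, top #: go to q_2, push B# → (q_2, aaaaabaabaaaa, B#)
  read a, top B: go to q_2, push ε → (q_2, aaaabaabaaaa, #)
  ε-move, top #: go to q_1, push # → (q_1, aaaabaabaaaa, #)
  ε-move, top #: go to q_2, push B# → (q_2, aaaabaabaaaa, B#)
  read a, top B: go to q_2, push ε → (q_2, aaabaabaaaa, #)
  ε-move, top #: go to q_1, push # → (q_1, aaabaabaaaa, #)
  ε-move, top #: go to q_2, push B# → (q_2, aaabaabaaaa, B#)
  read a, top B: go to q_2, push ε → (q_2, aabaabaaaa, #)
  ε-move, top #: go to q_1, push # → (q_1, aabaabaaaa, #)
  ε-move, top #: go to q_2, push B# → (q_2, aabaabaaaa, B#)
  read a, top B: go to q_2, push ε → (q_2, abaabaaaa, #)
  ε-move, top #: go to q_1, push # → (q_1, abaabaaaa, #)
  ε-move, top #: go to q_2, push B# → (q_2, abaabaaaa, B#)
  read a, top B: go to q_2, push ε → (q_2, baabaaaa, #)
  ε-move, top #: go to q_1, push # → (q_1, baabaaaa, #)
  ε-move, top #: go to q_2, push B# → (q_2, baabaaaa, B#)
No transition for (q_2, b, top B); M blocks with input baabaaaa remaining.

stuck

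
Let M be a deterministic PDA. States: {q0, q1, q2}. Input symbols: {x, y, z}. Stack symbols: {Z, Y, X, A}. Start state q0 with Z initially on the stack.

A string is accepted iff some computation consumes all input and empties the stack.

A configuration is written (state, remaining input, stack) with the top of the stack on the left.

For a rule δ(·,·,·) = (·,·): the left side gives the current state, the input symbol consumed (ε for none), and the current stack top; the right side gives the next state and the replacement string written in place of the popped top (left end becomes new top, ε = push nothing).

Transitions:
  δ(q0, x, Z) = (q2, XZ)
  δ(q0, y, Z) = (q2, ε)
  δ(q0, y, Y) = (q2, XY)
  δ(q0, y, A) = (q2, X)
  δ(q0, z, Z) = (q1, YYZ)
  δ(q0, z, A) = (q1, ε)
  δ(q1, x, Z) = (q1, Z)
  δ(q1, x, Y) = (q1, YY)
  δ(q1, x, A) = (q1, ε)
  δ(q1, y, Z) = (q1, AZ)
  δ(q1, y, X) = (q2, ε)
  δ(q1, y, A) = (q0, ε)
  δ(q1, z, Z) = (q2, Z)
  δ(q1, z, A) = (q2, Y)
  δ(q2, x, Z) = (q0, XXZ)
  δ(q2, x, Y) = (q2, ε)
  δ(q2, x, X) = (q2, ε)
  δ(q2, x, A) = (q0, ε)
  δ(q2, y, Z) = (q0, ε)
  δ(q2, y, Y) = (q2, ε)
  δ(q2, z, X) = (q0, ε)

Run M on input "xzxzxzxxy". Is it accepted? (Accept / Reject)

(q0, xzxzxzxxy, Z) ⊢ (q2, zxzxzxxy, XZ) ⊢ (q0, xzxzxxy, Z) ⊢ (q2, zxzxxy, XZ) ⊢ (q0, xzxxy, Z) ⊢ (q2, zxxy, XZ) ⊢ (q0, xxy, Z) ⊢ (q2, xy, XZ) ⊢ (q2, y, Z) ⊢ (q0, ε, ε)
All input consumed and the stack is empty.

Accept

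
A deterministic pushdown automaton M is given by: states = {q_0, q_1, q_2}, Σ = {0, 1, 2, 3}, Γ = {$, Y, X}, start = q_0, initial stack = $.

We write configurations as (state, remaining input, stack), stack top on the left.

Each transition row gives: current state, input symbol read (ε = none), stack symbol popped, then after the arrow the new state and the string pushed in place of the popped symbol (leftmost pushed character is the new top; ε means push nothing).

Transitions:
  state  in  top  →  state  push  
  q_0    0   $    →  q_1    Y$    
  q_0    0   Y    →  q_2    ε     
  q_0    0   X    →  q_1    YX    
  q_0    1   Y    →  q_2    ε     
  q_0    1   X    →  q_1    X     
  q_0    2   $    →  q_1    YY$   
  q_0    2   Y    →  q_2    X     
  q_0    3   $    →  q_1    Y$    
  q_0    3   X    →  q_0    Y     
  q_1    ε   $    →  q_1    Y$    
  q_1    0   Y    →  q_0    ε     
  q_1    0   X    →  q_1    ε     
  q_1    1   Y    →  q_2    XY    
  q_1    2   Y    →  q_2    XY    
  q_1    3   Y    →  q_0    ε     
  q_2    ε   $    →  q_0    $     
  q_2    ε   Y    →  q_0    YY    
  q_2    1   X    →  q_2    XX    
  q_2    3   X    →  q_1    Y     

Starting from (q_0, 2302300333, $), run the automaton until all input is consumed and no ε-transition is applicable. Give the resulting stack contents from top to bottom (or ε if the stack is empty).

(q_0, 2302300333, $)
  read 2, top $: go to q_1, push YY$ → (q_1, 302300333, YY$)
  read 3, top Y: go to q_0, push ε → (q_0, 02300333, Y$)
  read 0, top Y: go to q_2, push ε → (q_2, 2300333, $)
  ε-move, top $: go to q_0, push $ → (q_0, 2300333, $)
  read 2, top $: go to q_1, push YY$ → (q_1, 300333, YY$)
  read 3, top Y: go to q_0, push ε → (q_0, 00333, Y$)
  read 0, top Y: go to q_2, push ε → (q_2, 0333, $)
  ε-move, top $: go to q_0, push $ → (q_0, 0333, $)
  read 0, top $: go to q_1, push Y$ → (q_1, 333, Y$)
  read 3, top Y: go to q_0, push ε → (q_0, 33, $)
  read 3, top $: go to q_1, push Y$ → (q_1, 3, Y$)
  read 3, top Y: go to q_0, push ε → (q_0, ε, $)
All input consumed in state q_0 with stack $.

$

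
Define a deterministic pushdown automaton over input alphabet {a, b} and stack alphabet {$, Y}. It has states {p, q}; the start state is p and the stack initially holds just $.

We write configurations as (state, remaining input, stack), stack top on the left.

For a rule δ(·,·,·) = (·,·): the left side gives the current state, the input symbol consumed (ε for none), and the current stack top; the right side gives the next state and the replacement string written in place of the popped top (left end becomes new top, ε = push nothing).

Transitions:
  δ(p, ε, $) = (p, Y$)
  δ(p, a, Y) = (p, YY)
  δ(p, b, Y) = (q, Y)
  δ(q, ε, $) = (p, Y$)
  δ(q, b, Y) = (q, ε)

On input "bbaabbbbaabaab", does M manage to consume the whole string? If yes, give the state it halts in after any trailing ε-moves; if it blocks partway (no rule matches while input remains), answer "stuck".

(p, bbaabbbbaabaab, $) ⊢ (p, bbaabbbbaabaab, Y$) ⊢ (q, baabbbbaabaab, Y$) ⊢ (q, aabbbbaabaab, $) ⊢ (p, aabbbbaabaab, Y$) ⊢ (p, abbbbaabaab, YY$) ⊢ (p, bbbbaabaab, YYY$) ⊢ (q, bbbaabaab, YYY$) ⊢ (q, bbaabaab, YY$) ⊢ (q, baabaab, Y$) ⊢ (q, aabaab, $) ⊢ (p, aabaab, Y$) ⊢ (p, abaab, YY$) ⊢ (p, baab, YYY$) ⊢ (q, aab, YYY$)
No transition for (q, a, top Y); M blocks with input aab remaining.

stuck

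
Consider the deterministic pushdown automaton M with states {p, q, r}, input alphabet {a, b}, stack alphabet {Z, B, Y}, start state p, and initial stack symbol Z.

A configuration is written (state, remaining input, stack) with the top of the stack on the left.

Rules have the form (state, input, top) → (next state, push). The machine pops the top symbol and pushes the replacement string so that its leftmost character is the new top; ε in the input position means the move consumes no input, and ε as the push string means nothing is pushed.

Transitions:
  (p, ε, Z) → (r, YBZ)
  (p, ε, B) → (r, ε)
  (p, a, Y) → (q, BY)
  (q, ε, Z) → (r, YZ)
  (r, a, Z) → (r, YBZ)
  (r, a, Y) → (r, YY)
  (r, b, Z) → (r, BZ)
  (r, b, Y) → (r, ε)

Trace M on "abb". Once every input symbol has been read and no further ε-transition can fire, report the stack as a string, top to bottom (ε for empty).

(p, abb, Z)
  ε-move, top Z: go to r, push YBZ → (r, abb, YBZ)
  read a, top Y: go to r, push YY → (r, bb, YYBZ)
  read b, top Y: go to r, push ε → (r, b, YBZ)
  read b, top Y: go to r, push ε → (r, ε, BZ)
All input consumed in state r with stack BZ.

BZ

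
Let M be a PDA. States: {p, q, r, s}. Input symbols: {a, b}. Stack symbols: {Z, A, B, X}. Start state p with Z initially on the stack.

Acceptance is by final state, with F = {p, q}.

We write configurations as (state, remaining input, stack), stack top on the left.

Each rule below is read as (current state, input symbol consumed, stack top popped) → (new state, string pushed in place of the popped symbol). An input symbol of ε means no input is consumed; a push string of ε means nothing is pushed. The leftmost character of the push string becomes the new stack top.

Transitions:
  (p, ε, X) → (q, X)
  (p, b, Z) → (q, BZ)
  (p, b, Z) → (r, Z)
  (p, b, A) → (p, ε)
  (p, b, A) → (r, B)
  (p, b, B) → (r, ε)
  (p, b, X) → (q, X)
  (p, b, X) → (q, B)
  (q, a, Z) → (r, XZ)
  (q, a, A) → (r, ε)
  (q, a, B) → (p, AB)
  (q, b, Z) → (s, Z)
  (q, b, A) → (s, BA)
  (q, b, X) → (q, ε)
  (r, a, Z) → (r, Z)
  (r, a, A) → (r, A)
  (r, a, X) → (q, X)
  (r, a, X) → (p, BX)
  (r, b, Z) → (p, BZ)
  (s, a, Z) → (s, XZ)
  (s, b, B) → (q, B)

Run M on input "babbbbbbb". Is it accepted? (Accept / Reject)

One accepting computation: (p, babbbbbbb, Z) ⊢ (q, abbbbbbb, BZ) ⊢ (p, bbbbbbb, ABZ) ⊢ (p, bbbbbb, BZ) ⊢ (r, bbbbb, Z) ⊢ (p, bbbb, BZ) ⊢ (r, bbb, Z) ⊢ (p, bb, BZ) ⊢ (r, b, Z) ⊢ (p, ε, BZ)
All input consumed and state p ∈ F.

Accept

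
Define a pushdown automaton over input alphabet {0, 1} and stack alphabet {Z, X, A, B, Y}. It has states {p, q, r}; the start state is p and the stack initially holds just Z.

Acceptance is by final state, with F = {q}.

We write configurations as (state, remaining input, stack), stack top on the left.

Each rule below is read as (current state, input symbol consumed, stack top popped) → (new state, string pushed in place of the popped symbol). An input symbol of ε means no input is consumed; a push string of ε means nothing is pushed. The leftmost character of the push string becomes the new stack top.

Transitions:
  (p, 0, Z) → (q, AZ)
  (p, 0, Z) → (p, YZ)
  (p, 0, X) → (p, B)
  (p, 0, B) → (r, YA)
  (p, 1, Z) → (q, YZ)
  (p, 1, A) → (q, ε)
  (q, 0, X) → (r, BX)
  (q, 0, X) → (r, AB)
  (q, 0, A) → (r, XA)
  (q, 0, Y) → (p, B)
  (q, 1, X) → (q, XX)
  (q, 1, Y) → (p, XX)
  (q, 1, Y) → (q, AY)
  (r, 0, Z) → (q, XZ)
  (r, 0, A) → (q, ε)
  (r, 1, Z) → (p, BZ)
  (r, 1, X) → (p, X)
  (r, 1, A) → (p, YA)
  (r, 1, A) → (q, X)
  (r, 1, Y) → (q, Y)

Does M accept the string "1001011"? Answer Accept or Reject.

Reject

No computation consumes all input and reaches a final state.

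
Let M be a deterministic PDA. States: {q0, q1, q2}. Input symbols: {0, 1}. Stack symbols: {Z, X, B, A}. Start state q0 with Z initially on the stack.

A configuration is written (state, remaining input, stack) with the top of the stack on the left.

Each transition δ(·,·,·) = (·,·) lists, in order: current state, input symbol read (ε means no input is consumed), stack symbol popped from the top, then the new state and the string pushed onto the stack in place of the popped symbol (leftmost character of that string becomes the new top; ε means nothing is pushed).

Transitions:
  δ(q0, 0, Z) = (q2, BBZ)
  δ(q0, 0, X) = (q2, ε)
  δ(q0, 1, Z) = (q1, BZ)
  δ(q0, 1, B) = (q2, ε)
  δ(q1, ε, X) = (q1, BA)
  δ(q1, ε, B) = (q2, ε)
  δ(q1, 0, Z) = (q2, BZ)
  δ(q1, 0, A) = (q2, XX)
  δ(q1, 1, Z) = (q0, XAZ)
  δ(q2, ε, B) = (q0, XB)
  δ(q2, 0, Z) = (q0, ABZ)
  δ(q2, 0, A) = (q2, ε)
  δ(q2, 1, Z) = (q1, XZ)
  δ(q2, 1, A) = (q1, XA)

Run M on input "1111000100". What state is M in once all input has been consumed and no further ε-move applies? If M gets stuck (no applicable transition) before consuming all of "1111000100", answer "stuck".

q0

(q0, 1111000100, Z) ⊢ (q1, 111000100, BZ) ⊢ (q2, 111000100, Z) ⊢ (q1, 11000100, XZ) ⊢ (q1, 11000100, BAZ) ⊢ (q2, 11000100, AZ) ⊢ (q1, 1000100, XAZ) ⊢ (q1, 1000100, BAAZ) ⊢ (q2, 1000100, AAZ) ⊢ (q1, 000100, XAAZ) ⊢ (q1, 000100, BAAAZ) ⊢ (q2, 000100, AAAZ) ⊢ (q2, 00100, AAZ) ⊢ (q2, 0100, AZ) ⊢ (q2, 100, Z) ⊢ (q1, 00, XZ) ⊢ (q1, 00, BAZ) ⊢ (q2, 00, AZ) ⊢ (q2, 0, Z) ⊢ (q0, ε, ABZ)
All input consumed; M is in state q0.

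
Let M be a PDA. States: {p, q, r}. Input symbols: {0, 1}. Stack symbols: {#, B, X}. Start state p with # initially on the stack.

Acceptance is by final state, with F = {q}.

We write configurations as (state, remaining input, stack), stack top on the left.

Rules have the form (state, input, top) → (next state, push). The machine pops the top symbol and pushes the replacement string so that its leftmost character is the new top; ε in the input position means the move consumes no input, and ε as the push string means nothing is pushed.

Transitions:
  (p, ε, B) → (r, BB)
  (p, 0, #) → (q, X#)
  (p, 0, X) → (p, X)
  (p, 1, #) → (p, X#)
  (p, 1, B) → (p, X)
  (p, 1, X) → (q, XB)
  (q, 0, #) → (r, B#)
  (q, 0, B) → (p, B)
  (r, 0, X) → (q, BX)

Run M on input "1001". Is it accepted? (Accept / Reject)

Accept

One accepting computation: (p, 1001, #) ⊢ (p, 001, X#) ⊢ (p, 01, X#) ⊢ (p, 1, X#) ⊢ (q, ε, XB#)
All input consumed and state q ∈ F.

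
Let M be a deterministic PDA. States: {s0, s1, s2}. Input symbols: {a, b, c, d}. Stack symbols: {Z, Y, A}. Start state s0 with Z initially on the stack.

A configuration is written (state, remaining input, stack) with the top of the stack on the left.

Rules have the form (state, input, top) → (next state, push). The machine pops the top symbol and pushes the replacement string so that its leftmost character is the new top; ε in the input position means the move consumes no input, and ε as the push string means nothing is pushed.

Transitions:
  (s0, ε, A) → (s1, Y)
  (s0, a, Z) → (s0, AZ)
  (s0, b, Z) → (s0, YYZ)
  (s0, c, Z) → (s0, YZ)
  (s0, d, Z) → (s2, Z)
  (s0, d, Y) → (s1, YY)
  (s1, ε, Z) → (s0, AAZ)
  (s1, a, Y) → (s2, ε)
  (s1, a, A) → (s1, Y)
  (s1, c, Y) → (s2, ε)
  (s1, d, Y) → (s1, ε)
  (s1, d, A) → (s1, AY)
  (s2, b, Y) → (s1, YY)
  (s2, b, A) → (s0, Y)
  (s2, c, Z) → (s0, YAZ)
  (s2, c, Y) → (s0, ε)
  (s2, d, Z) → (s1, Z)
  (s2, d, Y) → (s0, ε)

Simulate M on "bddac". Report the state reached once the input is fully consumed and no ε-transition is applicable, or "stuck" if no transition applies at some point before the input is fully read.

s0

(s0, bddac, Z)
  read b, top Z: go to s0, push YYZ → (s0, ddac, YYZ)
  read d, top Y: go to s1, push YY → (s1, dac, YYYZ)
  read d, top Y: go to s1, push ε → (s1, ac, YYZ)
  read a, top Y: go to s2, push ε → (s2, c, YZ)
  read c, top Y: go to s0, push ε → (s0, ε, Z)
All input consumed; M is in state s0.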